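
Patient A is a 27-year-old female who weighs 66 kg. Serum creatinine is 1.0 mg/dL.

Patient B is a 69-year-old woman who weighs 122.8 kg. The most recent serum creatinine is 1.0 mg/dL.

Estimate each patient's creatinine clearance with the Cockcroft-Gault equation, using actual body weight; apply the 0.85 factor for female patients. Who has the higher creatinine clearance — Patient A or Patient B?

Patient B

Patient A: CrCl = (140 − 27) × 66 / (72 × 1) × 0.85 = 7458.0 / 72.00 × 0.85 ≈ 88.0 mL/min
Patient B: CrCl = (140 − 69) × 122.8 / (72 × 1) × 0.85 = 8718.8 / 72.00 × 0.85 ≈ 102.9 mL/min
88.0 vs 102.9 mL/min → Patient B is higher.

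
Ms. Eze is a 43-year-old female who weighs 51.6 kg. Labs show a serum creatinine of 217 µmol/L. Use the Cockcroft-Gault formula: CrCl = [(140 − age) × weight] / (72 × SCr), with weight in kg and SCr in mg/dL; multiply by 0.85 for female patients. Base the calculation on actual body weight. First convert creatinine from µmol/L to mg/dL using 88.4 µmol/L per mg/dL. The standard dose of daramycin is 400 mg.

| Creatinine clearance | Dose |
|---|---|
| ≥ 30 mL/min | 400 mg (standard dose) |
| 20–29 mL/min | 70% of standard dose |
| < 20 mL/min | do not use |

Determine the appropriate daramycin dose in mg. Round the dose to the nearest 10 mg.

280 mg

SCr = 217 / 88.4 = 2.455 mg/dL
CrCl = (140 − 43) × 51.6 / (72 × 2.455) × 0.85 = 5005.2 / 176.76 × 0.85 ≈ 24.1 mL/min
CrCl ≈ 24 mL/min → bracket 20–29 mL/min.
70% of 400 mg = 280 mg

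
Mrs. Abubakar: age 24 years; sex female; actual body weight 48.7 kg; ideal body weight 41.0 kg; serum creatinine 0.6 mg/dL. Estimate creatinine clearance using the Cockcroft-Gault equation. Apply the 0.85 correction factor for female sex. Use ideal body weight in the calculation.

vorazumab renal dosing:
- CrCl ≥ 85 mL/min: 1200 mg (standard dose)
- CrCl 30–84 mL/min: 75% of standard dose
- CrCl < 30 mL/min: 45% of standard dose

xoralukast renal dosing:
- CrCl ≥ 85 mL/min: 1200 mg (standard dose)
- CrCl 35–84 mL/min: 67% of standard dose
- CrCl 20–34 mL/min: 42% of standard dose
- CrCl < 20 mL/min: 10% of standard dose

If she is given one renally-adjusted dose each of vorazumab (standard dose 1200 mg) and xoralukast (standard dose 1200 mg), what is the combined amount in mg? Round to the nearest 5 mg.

2400 mg

CrCl = (140 − 24) × 41 / (72 × 0.6) × 0.85 = 4756.0 / 43.20 × 0.85 ≈ 93.6 mL/min
CrCl ≈ 94 mL/min.
vorazumab: ≥ 85 mL/min → 100% of 1200 mg = 1200 mg.
xoralukast: ≥ 85 mL/min → 100% of 1200 mg = 1200 mg.
Total = 1200 + 1200 = 2400 mg.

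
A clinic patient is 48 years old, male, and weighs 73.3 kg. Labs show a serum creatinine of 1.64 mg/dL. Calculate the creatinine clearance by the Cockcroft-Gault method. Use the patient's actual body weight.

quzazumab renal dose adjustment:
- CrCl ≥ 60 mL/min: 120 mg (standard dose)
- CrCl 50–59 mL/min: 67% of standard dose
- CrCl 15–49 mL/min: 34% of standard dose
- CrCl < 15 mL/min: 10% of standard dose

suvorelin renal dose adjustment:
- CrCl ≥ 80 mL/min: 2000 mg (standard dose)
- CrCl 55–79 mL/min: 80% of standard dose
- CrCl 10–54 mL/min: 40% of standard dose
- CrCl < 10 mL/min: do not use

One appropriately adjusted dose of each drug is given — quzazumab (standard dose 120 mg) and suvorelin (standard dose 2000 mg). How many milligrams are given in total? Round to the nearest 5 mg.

1680 mg

CrCl = (140 − 48) × 73.3 / (72 × 1.64) = 6743.6 / 118.08 ≈ 57.1 mL/min
CrCl ≈ 57 mL/min.
quzazumab: 50–59 mL/min → 67% of 120 mg = 80.4 mg.
suvorelin: 55–79 mL/min → 80% of 2000 mg = 1600 mg.
Total = 80.4 + 1600 = 1680.4 mg.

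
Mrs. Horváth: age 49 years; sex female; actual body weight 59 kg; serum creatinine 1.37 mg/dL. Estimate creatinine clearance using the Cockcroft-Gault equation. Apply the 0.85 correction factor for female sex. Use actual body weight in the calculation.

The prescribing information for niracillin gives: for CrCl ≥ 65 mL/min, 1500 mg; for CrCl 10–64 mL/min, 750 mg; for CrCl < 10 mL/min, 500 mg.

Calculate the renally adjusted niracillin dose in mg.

750 mg

CrCl = (140 − 49) × 59 / (72 × 1.37) × 0.85 = 5369.0 / 98.64 × 0.85 ≈ 46.3 mL/min
CrCl ≈ 46 mL/min → bracket 10–64 mL/min.
Dose for this bracket: 750 mg.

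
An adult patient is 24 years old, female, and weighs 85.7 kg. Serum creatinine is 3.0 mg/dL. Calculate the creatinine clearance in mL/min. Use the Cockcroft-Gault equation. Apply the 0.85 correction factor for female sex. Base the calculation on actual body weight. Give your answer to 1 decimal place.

39.1 mL/min

CrCl = (140 − 24) × 85.7 / (72 × 3) × 0.85 = 9941.2 / 216.00 × 0.85 ≈ 39.1 mL/min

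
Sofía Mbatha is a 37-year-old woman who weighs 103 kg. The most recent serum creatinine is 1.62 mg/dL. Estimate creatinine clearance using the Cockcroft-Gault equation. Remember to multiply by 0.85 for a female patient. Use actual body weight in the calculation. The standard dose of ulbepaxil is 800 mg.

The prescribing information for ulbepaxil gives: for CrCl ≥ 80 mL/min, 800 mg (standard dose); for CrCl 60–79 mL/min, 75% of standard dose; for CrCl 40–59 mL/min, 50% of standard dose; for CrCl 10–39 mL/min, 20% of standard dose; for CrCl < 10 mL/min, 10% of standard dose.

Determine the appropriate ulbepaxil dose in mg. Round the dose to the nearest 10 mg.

CrCl = (140 − 37) × 103 / (72 × 1.62) × 0.85 = 10609.0 / 116.64 × 0.85 ≈ 77.3 mL/min
CrCl ≈ 77 mL/min → bracket 60–79 mL/min.
75% of 800 mg = 600 mg

600 mg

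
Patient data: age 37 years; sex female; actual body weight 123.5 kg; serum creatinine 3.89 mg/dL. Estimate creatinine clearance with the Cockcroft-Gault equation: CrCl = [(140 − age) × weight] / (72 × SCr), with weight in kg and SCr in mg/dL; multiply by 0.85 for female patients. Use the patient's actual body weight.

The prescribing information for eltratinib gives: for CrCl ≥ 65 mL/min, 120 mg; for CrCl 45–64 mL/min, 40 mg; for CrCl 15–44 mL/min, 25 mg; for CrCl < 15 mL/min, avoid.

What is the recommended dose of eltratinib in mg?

CrCl = (140 − 37) × 123.5 / (72 × 3.89) × 0.85 = 12720.5 / 280.08 × 0.85 ≈ 38.6 mL/min
CrCl ≈ 39 mL/min → bracket 15–44 mL/min.
Dose for this bracket: 25 mg.

25 mg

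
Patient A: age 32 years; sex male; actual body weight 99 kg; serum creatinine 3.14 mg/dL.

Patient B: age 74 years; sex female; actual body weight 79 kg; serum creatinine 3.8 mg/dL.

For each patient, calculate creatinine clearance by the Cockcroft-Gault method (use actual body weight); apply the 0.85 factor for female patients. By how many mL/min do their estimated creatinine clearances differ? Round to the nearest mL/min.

Patient A: CrCl = (140 − 32) × 99 / (72 × 3.14) = 10692.0 / 226.08 ≈ 47.3 mL/min
Patient B: CrCl = (140 − 74) × 79 / (72 × 3.8) × 0.85 = 5214.0 / 273.60 × 0.85 ≈ 16.2 mL/min
|47.3 − 16.2| = 31.1 mL/min

31 mL/min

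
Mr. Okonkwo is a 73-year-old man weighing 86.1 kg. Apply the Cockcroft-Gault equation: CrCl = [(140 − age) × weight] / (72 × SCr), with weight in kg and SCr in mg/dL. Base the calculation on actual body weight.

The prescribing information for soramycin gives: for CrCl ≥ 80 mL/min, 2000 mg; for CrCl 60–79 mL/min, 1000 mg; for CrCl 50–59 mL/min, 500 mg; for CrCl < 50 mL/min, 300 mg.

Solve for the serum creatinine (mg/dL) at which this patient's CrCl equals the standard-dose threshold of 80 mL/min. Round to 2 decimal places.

Standard dose requires CrCl ≥ 80 mL/min.
Set (140 − 73) × 86.1 / (72 × SCr) = 80
SCr = (140 − 73) × 86.1 / (72 × 80) = 1.002 mg/dL

1.00 mg/dL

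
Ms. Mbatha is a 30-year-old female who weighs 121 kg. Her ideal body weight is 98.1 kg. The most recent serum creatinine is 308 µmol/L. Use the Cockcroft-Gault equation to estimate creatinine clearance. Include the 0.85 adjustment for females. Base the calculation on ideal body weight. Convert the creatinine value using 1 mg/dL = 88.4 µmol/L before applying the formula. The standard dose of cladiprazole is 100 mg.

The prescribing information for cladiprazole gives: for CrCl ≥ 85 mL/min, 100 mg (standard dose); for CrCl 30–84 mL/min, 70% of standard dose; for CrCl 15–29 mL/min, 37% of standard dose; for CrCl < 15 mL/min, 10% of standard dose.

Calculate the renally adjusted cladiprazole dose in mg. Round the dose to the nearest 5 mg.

SCr = 308 / 88.4 = 3.484 mg/dL
CrCl = (140 − 30) × 98.1 / (72 × 3.484) × 0.85 = 10791.0 / 250.85 × 0.85 ≈ 36.6 mL/min
CrCl ≈ 37 mL/min → bracket 30–84 mL/min.
70% of 100 mg = 70 mg

70 mg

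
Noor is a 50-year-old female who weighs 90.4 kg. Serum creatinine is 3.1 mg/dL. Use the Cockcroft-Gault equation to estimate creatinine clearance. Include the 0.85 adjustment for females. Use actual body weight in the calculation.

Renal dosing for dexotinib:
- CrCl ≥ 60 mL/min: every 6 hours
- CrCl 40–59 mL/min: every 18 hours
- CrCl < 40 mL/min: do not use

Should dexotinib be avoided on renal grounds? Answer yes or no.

yes

CrCl = (140 − 50) × 90.4 / (72 × 3.1) × 0.85 = 8136.0 / 223.20 × 0.85 ≈ 31.0 mL/min
CrCl ≈ 31 mL/min, which is < 40 mL/min.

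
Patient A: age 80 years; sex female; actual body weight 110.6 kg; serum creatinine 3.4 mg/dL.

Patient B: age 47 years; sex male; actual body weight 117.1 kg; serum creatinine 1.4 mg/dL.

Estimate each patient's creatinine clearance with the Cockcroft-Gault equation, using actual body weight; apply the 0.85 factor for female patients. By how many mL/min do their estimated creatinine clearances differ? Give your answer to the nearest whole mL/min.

85 mL/min

Patient A: CrCl = (140 − 80) × 110.6 / (72 × 3.4) × 0.85 = 6636.0 / 244.80 × 0.85 ≈ 23.0 mL/min
Patient B: CrCl = (140 − 47) × 117.1 / (72 × 1.4) = 10890.3 / 100.80 ≈ 108.0 mL/min
|23.0 − 108.0| = 85.0 mL/min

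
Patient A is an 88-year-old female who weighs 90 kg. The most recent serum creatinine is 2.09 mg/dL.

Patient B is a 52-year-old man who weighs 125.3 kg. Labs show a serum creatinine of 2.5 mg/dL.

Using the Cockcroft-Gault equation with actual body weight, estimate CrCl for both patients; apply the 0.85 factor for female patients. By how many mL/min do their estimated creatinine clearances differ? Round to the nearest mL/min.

35 mL/min

Patient A: CrCl = (140 − 88) × 90 / (72 × 2.09) × 0.85 = 4680.0 / 150.48 × 0.85 ≈ 26.4 mL/min
Patient B: CrCl = (140 − 52) × 125.3 / (72 × 2.5) = 11026.4 / 180.00 ≈ 61.3 mL/min
|26.4 − 61.3| = 34.9 mL/min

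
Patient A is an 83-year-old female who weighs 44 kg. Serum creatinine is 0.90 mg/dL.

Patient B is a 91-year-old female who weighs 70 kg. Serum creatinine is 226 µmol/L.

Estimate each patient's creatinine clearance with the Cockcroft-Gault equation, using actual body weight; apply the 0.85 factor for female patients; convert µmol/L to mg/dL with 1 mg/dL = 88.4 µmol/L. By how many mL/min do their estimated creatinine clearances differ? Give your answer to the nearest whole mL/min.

Patient A: CrCl = (140 − 83) × 44 / (72 × 0.9) × 0.85 = 2508.0 / 64.80 × 0.85 ≈ 32.9 mL/min
Patient B: SCr = 226 / 88.4 = 2.557 mg/dL
Patient B: CrCl = (140 − 91) × 70 / (72 × 2.557) × 0.85 = 3430.0 / 184.10 × 0.85 ≈ 15.8 mL/min
|32.9 − 15.8| = 17.1 mL/min

17 mL/min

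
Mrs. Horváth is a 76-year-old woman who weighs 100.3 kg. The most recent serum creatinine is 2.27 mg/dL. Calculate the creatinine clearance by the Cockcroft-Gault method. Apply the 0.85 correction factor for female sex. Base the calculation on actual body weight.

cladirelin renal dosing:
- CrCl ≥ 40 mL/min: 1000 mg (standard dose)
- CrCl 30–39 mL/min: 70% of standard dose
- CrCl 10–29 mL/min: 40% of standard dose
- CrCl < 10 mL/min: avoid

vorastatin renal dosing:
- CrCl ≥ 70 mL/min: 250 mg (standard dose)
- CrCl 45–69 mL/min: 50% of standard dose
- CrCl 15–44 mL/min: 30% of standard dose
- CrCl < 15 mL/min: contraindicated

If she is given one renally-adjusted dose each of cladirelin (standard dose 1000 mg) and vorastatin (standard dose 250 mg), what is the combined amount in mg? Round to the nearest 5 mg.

CrCl = (140 − 76) × 100.3 / (72 × 2.27) × 0.85 = 6419.2 / 163.44 × 0.85 ≈ 33.4 mL/min
CrCl ≈ 33 mL/min.
cladirelin: 30–39 mL/min → 70% of 1000 mg = 700 mg.
vorastatin: 15–44 mL/min → 30% of 250 mg = 75 mg.
Total = 700 + 75 = 775 mg.

775 mg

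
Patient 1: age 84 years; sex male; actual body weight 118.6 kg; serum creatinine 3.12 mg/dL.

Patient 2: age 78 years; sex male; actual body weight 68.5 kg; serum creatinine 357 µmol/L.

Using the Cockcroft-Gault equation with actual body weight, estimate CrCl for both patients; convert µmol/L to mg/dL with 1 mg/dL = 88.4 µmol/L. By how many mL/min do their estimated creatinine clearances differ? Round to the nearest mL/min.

15 mL/min

Patient 1: CrCl = (140 − 84) × 118.6 / (72 × 3.12) = 6641.6 / 224.64 ≈ 29.6 mL/min
Patient 2: SCr = 357 / 88.4 = 4.038 mg/dL
Patient 2: CrCl = (140 − 78) × 68.5 / (72 × 4.038) = 4247.0 / 290.74 ≈ 14.6 mL/min
|29.6 − 14.6| = 15.0 mL/min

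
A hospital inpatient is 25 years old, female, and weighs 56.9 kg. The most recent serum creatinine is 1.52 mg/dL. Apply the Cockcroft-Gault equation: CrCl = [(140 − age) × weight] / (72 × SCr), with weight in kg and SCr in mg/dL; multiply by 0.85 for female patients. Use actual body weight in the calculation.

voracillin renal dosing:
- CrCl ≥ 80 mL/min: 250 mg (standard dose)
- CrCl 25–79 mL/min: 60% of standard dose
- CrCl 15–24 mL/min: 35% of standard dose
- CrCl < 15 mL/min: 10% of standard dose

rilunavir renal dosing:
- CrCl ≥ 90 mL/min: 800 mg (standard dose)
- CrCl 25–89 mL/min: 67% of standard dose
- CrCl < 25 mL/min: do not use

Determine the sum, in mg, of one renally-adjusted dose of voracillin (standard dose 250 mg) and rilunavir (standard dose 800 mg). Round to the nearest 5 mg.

CrCl = (140 − 25) × 56.9 / (72 × 1.52) × 0.85 = 6543.5 / 109.44 × 0.85 ≈ 50.8 mL/min
CrCl ≈ 51 mL/min.
voracillin: 25–79 mL/min → 60% of 250 mg = 150 mg.
rilunavir: 25–89 mL/min → 67% of 800 mg = 536 mg.
Total = 150 + 536 = 686 mg.

685 mg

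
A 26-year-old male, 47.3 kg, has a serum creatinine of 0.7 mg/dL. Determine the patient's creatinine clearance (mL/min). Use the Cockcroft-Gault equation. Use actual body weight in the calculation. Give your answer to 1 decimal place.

CrCl = (140 − 26) × 47.3 / (72 × 0.7) = 5392.2 / 50.40 ≈ 107.0 mL/min

107.0 mL/min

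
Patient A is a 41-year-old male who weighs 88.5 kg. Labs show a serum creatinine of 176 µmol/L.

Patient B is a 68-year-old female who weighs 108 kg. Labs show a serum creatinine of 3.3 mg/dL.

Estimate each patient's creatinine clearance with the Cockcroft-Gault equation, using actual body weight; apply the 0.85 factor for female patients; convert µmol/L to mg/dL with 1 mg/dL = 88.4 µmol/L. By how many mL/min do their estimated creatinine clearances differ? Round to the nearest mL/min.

33 mL/min

Patient A: SCr = 176 / 88.4 = 1.991 mg/dL
Patient A: CrCl = (140 − 41) × 88.5 / (72 × 1.991) = 8761.5 / 143.35 ≈ 61.1 mL/min
Patient B: CrCl = (140 − 68) × 108 / (72 × 3.3) × 0.85 = 7776.0 / 237.60 × 0.85 ≈ 27.8 mL/min
|61.1 − 27.8| = 33.3 mL/min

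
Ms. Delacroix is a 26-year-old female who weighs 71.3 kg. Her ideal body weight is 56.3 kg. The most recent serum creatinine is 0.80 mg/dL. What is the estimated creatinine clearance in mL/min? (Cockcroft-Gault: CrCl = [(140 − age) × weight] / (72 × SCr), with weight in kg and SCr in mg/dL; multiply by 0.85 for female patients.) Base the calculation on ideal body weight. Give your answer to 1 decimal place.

CrCl = (140 − 26) × 56.3 / (72 × 0.8) × 0.85 = 6418.2 / 57.60 × 0.85 ≈ 94.7 mL/min

94.7 mL/min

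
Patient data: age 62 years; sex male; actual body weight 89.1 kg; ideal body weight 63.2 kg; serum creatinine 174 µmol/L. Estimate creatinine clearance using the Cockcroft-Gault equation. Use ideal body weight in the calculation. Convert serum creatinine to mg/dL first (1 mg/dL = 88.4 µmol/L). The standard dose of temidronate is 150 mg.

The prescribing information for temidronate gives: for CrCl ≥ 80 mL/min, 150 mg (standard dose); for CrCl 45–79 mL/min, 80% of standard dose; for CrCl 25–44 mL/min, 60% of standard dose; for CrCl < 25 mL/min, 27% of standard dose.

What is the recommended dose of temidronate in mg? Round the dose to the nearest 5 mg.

90 mg

SCr = 174 / 88.4 = 1.968 mg/dL
CrCl = (140 − 62) × 63.2 / (72 × 1.968) = 4929.6 / 141.70 ≈ 34.8 mL/min
CrCl ≈ 35 mL/min → bracket 25–44 mL/min.
60% of 150 mg = 90 mg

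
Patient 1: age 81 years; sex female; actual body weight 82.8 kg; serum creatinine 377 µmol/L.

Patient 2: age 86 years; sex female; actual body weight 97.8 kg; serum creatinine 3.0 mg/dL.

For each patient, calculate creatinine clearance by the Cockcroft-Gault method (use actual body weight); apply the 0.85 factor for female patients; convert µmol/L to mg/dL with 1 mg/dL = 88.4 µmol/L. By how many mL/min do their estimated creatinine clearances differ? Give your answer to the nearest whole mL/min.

7 mL/min

Patient 1: SCr = 377 / 88.4 = 4.265 mg/dL
Patient 1: CrCl = (140 − 81) × 82.8 / (72 × 4.265) × 0.85 = 4885.2 / 307.08 × 0.85 ≈ 13.5 mL/min
Patient 2: CrCl = (140 − 86) × 97.8 / (72 × 3) × 0.85 = 5281.2 / 216.00 × 0.85 ≈ 20.8 mL/min
|13.5 − 20.8| = 7.3 mL/min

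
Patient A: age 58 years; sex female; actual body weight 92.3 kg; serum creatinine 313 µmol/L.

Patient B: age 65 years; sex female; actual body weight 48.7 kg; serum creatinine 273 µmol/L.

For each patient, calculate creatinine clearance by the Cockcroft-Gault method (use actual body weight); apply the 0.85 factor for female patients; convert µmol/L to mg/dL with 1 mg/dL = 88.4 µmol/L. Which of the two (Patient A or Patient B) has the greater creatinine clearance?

Patient A

Patient A: SCr = 313 / 88.4 = 3.541 mg/dL
Patient A: CrCl = (140 − 58) × 92.3 / (72 × 3.541) × 0.85 = 7568.6 / 254.95 × 0.85 ≈ 25.2 mL/min
Patient B: SCr = 273 / 88.4 = 3.088 mg/dL
Patient B: CrCl = (140 − 65) × 48.7 / (72 × 3.088) × 0.85 = 3652.5 / 222.34 × 0.85 ≈ 14.0 mL/min
25.2 vs 14.0 mL/min → Patient A is higher.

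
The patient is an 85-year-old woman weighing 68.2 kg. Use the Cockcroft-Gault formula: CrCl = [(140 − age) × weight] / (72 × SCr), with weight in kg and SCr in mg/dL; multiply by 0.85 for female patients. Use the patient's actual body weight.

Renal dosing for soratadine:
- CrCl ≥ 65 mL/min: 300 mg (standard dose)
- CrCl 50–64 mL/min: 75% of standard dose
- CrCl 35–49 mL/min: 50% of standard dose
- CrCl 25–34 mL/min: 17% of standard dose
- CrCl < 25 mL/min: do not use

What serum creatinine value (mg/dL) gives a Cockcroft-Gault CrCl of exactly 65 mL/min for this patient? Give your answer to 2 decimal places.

0.68 mg/dL

Standard dose requires CrCl ≥ 65 mL/min.
Set (140 − 85) × 68.2 × 0.85 / (72 × SCr) = 65
SCr = (140 − 85) × 68.2 × 0.85 / (72 × 65) = 0.681 mg/dL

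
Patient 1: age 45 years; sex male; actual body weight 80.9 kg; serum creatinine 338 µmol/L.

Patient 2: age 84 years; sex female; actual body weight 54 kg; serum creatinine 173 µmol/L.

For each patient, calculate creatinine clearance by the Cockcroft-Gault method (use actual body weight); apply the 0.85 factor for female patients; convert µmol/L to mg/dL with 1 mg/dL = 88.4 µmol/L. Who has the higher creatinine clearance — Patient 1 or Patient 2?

Patient 1

Patient 1: SCr = 338 / 88.4 = 3.824 mg/dL
Patient 1: CrCl = (140 − 45) × 80.9 / (72 × 3.824) = 7685.5 / 275.33 ≈ 27.9 mL/min
Patient 2: SCr = 173 / 88.4 = 1.957 mg/dL
Patient 2: CrCl = (140 − 84) × 54 / (72 × 1.957) × 0.85 = 3024.0 / 140.90 × 0.85 ≈ 18.2 mL/min
27.9 vs 18.2 mL/min → Patient 1 is higher.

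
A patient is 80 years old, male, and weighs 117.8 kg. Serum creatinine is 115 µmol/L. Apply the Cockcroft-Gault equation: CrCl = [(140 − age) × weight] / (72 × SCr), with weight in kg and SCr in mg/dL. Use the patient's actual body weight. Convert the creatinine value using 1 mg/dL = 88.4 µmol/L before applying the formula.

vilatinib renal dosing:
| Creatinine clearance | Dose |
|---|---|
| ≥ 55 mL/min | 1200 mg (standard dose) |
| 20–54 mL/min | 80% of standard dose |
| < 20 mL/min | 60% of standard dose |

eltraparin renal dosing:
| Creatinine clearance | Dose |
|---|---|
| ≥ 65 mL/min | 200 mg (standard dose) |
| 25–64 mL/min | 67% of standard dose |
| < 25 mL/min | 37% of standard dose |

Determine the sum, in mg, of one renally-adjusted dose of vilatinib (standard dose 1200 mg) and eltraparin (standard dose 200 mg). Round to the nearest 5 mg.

1400 mg

SCr = 115 / 88.4 = 1.301 mg/dL
CrCl = (140 − 80) × 117.8 / (72 × 1.301) = 7068.0 / 93.67 ≈ 75.5 mL/min
CrCl ≈ 75 mL/min.
vilatinib: ≥ 55 mL/min → 100% of 1200 mg = 1200 mg.
eltraparin: ≥ 65 mL/min → 100% of 200 mg = 200 mg.
Total = 1200 + 200 = 1400 mg.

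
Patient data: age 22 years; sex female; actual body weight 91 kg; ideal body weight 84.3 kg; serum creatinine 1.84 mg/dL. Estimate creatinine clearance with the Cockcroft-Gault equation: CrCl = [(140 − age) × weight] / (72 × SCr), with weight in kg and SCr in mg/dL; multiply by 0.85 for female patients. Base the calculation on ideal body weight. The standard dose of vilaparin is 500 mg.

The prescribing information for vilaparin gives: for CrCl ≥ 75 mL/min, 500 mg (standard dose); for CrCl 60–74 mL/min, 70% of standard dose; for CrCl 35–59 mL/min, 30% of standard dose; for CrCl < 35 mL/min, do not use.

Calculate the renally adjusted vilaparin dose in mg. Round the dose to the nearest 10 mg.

350 mg

CrCl = (140 − 22) × 84.3 / (72 × 1.84) × 0.85 = 9947.4 / 132.48 × 0.85 ≈ 63.8 mL/min
CrCl ≈ 64 mL/min → bracket 60–74 mL/min.
70% of 500 mg = 350 mg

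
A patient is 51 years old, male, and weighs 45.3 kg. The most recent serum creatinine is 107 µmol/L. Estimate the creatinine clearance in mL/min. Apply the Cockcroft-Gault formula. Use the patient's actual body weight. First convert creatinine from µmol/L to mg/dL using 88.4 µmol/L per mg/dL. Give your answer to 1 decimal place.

46.3 mL/min

SCr = 107 / 88.4 = 1.21 mg/dL
CrCl = (140 − 51) × 45.3 / (72 × 1.21) = 4031.7 / 87.12 ≈ 46.3 mL/min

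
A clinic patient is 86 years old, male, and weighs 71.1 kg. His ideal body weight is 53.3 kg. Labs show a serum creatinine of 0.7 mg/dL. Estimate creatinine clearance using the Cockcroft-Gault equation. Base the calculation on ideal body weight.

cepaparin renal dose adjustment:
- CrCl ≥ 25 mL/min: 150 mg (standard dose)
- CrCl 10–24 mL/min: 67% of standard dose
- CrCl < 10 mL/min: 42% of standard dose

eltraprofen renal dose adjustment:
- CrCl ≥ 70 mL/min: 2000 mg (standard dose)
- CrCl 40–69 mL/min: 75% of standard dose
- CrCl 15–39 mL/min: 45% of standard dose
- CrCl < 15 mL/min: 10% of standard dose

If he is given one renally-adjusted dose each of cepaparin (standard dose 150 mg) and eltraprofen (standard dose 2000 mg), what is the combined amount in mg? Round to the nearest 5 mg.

1650 mg

CrCl = (140 − 86) × 53.3 / (72 × 0.7) = 2878.2 / 50.40 ≈ 57.1 mL/min
CrCl ≈ 57 mL/min.
cepaparin: ≥ 25 mL/min → 100% of 150 mg = 150 mg.
eltraprofen: 40–69 mL/min → 75% of 2000 mg = 1500 mg.
Total = 150 + 1500 = 1650 mg.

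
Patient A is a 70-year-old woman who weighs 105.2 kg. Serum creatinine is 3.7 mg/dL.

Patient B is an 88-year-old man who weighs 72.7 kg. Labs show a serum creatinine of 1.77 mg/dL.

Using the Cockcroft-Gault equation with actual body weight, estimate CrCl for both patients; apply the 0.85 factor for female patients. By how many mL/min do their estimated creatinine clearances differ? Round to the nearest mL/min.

Patient A: CrCl = (140 − 70) × 105.2 / (72 × 3.7) × 0.85 = 7364.0 / 266.40 × 0.85 ≈ 23.5 mL/min
Patient B: CrCl = (140 − 88) × 72.7 / (72 × 1.77) = 3780.4 / 127.44 ≈ 29.7 mL/min
|23.5 − 29.7| = 6.2 mL/min

6 mL/min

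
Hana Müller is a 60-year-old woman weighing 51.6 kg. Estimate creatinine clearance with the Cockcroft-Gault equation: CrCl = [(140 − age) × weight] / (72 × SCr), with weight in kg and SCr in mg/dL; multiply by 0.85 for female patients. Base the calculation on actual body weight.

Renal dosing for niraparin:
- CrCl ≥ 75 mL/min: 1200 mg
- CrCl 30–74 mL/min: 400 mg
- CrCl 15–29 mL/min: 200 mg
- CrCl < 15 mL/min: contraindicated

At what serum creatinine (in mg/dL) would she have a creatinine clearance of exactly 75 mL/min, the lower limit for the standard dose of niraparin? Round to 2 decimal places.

0.65 mg/dL

Standard dose requires CrCl ≥ 75 mL/min.
Set (140 − 60) × 51.6 × 0.85 / (72 × SCr) = 75
SCr = (140 − 60) × 51.6 × 0.85 / (72 × 75) = 0.650 mg/dL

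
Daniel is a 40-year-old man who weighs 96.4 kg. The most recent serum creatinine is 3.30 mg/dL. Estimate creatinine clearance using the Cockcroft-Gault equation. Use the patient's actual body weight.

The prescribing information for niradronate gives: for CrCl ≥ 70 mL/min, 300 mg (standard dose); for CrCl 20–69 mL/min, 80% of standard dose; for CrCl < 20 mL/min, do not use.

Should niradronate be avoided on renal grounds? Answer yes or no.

CrCl = (140 − 40) × 96.4 / (72 × 3.3) = 9640.0 / 237.60 ≈ 40.6 mL/min
CrCl ≈ 41 mL/min, which is ≥ 20 mL/min.

no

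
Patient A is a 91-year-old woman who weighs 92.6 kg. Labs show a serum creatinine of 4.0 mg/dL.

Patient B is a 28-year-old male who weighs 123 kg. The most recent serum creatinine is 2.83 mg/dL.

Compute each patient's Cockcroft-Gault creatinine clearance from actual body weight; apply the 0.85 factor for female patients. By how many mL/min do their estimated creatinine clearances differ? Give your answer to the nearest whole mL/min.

Patient A: CrCl = (140 − 91) × 92.6 / (72 × 4) × 0.85 = 4537.4 / 288.00 × 0.85 ≈ 13.4 mL/min
Patient B: CrCl = (140 − 28) × 123 / (72 × 2.83) = 13776.0 / 203.76 ≈ 67.6 mL/min
|13.4 − 67.6| = 54.2 mL/min

54 mL/min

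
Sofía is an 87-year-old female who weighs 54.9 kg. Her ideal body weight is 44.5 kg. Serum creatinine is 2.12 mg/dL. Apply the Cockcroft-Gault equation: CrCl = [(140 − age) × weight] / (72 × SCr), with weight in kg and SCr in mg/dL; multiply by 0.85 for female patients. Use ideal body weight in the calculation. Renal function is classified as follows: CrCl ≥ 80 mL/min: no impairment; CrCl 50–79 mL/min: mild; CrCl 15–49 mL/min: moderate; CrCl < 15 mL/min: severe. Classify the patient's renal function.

severe

CrCl = (140 − 87) × 44.5 / (72 × 2.12) × 0.85 = 2358.5 / 152.64 × 0.85 ≈ 13.1 mL/min
13 mL/min falls in the 'severe' range.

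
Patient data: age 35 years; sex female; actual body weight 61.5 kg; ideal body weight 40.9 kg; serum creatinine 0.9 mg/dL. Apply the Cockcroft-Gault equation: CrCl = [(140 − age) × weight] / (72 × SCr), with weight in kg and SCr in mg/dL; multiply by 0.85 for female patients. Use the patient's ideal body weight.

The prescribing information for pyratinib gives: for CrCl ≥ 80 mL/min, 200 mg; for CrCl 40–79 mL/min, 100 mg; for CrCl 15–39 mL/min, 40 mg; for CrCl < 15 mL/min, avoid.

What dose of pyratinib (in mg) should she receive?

CrCl = (140 − 35) × 40.9 / (72 × 0.9) × 0.85 = 4294.5 / 64.80 × 0.85 ≈ 56.3 mL/min
CrCl ≈ 56 mL/min → bracket 40–79 mL/min.
Dose for this bracket: 100 mg.

100 mg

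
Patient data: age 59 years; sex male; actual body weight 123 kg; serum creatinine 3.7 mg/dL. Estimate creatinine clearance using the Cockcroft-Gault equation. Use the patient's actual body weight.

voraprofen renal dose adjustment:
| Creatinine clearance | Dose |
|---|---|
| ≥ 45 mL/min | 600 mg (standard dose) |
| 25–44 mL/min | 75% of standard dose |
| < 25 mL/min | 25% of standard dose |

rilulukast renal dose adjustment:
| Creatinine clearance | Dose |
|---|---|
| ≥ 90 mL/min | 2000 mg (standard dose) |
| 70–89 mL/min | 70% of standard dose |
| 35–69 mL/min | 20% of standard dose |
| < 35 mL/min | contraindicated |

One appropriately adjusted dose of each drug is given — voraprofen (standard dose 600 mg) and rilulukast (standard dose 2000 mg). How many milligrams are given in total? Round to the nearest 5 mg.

850 mg

CrCl = (140 − 59) × 123 / (72 × 3.7) = 9963.0 / 266.40 ≈ 37.4 mL/min
CrCl ≈ 37 mL/min.
voraprofen: 25–44 mL/min → 75% of 600 mg = 450 mg.
rilulukast: 35–69 mL/min → 20% of 2000 mg = 400 mg.
Total = 450 + 400 = 850 mg.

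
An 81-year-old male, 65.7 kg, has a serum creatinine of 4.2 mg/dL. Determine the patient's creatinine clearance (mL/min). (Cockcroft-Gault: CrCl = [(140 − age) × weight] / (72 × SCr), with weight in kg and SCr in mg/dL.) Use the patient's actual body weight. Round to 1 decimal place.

CrCl = (140 − 81) × 65.7 / (72 × 4.2) = 3876.3 / 302.40 ≈ 12.8 mL/min

12.8 mL/min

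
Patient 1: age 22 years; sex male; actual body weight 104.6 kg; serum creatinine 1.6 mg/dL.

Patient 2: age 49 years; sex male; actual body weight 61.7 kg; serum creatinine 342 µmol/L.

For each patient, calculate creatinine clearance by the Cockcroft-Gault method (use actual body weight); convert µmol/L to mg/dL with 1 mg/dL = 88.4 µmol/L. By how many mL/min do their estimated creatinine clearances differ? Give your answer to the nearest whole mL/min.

Patient 1: CrCl = (140 − 22) × 104.6 / (72 × 1.6) = 12342.8 / 115.20 ≈ 107.1 mL/min
Patient 2: SCr = 342 / 88.4 = 3.869 mg/dL
Patient 2: CrCl = (140 − 49) × 61.7 / (72 × 3.869) = 5614.7 / 278.57 ≈ 20.2 mL/min
|107.1 − 20.2| = 86.9 mL/min

87 mL/min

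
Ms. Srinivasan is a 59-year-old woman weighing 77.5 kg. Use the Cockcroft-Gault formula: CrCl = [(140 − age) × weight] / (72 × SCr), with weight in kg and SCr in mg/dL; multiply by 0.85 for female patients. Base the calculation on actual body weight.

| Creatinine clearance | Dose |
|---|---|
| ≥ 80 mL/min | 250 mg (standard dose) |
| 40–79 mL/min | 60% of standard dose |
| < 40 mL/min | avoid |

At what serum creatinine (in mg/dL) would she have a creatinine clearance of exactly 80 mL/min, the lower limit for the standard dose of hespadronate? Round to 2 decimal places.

Standard dose requires CrCl ≥ 80 mL/min.
Set (140 − 59) × 77.5 × 0.85 / (72 × SCr) = 80
SCr = (140 − 59) × 77.5 × 0.85 / (72 × 80) = 0.926 mg/dL

0.93 mg/dL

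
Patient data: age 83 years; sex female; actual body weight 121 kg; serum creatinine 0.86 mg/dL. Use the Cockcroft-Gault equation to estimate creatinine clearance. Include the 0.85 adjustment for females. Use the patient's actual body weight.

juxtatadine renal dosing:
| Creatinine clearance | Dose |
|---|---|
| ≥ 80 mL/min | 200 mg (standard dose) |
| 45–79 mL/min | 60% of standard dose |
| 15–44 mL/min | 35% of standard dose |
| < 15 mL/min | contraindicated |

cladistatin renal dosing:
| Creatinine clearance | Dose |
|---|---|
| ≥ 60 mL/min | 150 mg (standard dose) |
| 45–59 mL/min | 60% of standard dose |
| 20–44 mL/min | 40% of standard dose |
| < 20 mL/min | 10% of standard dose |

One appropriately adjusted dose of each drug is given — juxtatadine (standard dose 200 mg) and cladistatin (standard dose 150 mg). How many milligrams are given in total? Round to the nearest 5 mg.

CrCl = (140 − 83) × 121 / (72 × 0.86) × 0.85 = 6897.0 / 61.92 × 0.85 ≈ 94.7 mL/min
CrCl ≈ 95 mL/min.
juxtatadine: ≥ 80 mL/min → 100% of 200 mg = 200 mg.
cladistatin: ≥ 60 mL/min → 100% of 150 mg = 150 mg.
Total = 200 + 150 = 350 mg.

350 mg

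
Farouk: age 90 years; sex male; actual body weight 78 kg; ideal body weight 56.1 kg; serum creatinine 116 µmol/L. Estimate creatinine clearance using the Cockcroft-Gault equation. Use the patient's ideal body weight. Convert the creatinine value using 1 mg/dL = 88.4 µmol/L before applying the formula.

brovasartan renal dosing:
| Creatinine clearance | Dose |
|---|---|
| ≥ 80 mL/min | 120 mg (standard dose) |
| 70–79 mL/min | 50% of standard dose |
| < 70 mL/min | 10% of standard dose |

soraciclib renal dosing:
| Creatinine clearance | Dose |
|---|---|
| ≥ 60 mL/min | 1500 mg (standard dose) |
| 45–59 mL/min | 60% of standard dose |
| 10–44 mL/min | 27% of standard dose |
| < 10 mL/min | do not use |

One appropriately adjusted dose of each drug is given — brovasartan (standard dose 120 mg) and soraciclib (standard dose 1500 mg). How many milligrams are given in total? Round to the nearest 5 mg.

415 mg

SCr = 116 / 88.4 = 1.312 mg/dL
CrCl = (140 − 90) × 56.1 / (72 × 1.312) = 2805.0 / 94.46 ≈ 29.7 mL/min
CrCl ≈ 30 mL/min.
brovasartan: < 70 mL/min → 10% of 120 mg = 12 mg.
soraciclib: 10–44 mL/min → 27% of 1500 mg = 405 mg.
Total = 12 + 405 = 417 mg.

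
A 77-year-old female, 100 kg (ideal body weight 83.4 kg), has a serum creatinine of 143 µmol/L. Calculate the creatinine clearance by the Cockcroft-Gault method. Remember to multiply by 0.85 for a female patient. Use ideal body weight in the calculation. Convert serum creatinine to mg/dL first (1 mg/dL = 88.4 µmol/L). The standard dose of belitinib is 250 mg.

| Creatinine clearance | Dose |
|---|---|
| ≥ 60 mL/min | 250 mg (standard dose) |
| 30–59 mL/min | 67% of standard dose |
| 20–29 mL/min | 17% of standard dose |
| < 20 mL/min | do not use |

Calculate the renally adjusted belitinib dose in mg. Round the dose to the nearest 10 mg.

SCr = 143 / 88.4 = 1.618 mg/dL
CrCl = (140 − 77) × 83.4 / (72 × 1.618) × 0.85 = 5254.2 / 116.50 × 0.85 ≈ 38.3 mL/min
CrCl ≈ 38 mL/min → bracket 30–59 mL/min.
67% of 250 mg = 167.5 mg → 170 mg

170 mg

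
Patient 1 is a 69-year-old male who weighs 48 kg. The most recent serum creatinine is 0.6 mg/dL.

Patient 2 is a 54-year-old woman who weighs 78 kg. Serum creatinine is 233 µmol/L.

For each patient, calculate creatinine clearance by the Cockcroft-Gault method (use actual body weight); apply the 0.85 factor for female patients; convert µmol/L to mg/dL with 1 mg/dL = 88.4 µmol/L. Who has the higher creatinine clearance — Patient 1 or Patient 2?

Patient 1: CrCl = (140 − 69) × 48 / (72 × 0.6) = 3408.0 / 43.20 ≈ 78.9 mL/min
Patient 2: SCr = 233 / 88.4 = 2.636 mg/dL
Patient 2: CrCl = (140 − 54) × 78 / (72 × 2.636) × 0.85 = 6708.0 / 189.79 × 0.85 ≈ 30.0 mL/min
78.9 vs 30.0 mL/min → Patient 1 is higher.

Patient 1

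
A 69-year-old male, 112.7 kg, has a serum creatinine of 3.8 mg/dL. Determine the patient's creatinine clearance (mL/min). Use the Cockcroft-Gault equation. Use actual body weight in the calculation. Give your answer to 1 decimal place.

CrCl = (140 − 69) × 112.7 / (72 × 3.8) = 8001.7 / 273.60 ≈ 29.2 mL/min

29.2 mL/min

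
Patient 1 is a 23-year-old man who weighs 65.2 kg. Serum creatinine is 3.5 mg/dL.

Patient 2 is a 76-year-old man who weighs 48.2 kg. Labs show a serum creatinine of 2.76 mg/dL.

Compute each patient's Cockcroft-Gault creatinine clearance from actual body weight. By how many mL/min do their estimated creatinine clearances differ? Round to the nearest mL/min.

Patient 1: CrCl = (140 − 23) × 65.2 / (72 × 3.5) = 7628.4 / 252.00 ≈ 30.3 mL/min
Patient 2: CrCl = (140 − 76) × 48.2 / (72 × 2.76) = 3084.8 / 198.72 ≈ 15.5 mL/min
|30.3 − 15.5| = 14.8 mL/min

15 mL/min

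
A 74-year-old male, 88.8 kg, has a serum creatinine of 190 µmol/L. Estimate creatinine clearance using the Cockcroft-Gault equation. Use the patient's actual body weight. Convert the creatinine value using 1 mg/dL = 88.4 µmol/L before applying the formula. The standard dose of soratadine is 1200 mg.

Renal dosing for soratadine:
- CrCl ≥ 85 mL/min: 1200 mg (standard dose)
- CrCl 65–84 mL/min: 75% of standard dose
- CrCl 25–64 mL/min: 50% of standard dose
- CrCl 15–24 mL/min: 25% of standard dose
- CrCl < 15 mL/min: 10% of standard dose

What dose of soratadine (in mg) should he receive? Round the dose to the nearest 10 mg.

SCr = 190 / 88.4 = 2.149 mg/dL
CrCl = (140 − 74) × 88.8 / (72 × 2.149) = 5860.8 / 154.73 ≈ 37.9 mL/min
CrCl ≈ 38 mL/min → bracket 25–64 mL/min.
50% of 1200 mg = 600 mg

600 mg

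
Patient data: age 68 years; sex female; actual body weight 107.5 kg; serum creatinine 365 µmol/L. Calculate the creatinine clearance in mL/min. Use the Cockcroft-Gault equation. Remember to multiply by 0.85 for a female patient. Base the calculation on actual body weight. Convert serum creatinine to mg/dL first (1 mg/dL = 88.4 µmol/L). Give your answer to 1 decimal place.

22.1 mL/min

SCr = 365 / 88.4 = 4.129 mg/dL
CrCl = (140 − 68) × 107.5 / (72 × 4.129) × 0.85 = 7740.0 / 297.29 × 0.85 ≈ 22.1 mL/min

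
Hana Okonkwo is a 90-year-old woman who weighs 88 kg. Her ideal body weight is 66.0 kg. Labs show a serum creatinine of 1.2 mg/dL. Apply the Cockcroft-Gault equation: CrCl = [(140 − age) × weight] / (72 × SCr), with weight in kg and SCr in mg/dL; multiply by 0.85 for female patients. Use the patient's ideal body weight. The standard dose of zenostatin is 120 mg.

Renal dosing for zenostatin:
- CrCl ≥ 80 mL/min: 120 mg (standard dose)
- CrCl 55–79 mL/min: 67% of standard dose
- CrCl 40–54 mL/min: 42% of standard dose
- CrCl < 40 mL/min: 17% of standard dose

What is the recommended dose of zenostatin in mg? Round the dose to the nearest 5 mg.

CrCl = (140 − 90) × 66 / (72 × 1.2) × 0.85 = 3300.0 / 86.40 × 0.85 ≈ 32.5 mL/min
CrCl ≈ 32 mL/min → bracket < 40 mL/min.
17% of 120 mg = 20.4 mg → 20 mg

20 mg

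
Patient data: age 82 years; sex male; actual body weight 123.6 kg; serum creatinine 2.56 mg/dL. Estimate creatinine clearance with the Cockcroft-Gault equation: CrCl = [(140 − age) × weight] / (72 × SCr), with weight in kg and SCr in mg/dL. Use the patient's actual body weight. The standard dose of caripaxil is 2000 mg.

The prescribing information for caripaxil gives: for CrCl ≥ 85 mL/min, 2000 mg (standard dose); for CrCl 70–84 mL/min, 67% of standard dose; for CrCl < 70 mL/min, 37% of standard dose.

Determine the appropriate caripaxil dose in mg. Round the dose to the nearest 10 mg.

740 mg

CrCl = (140 − 82) × 123.6 / (72 × 2.56) = 7168.8 / 184.32 ≈ 38.9 mL/min
CrCl ≈ 39 mL/min → bracket < 70 mL/min.
37% of 2000 mg = 740 mg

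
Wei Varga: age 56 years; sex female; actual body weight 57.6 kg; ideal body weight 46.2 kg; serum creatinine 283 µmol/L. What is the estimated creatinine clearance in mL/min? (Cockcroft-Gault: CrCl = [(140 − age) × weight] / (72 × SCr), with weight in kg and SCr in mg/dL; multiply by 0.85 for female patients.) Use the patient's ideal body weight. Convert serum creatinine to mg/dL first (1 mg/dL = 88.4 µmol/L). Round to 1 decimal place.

SCr = 283 / 88.4 = 3.201 mg/dL
CrCl = (140 − 56) × 46.2 / (72 × 3.201) × 0.85 = 3880.8 / 230.47 × 0.85 ≈ 14.3 mL/min

14.3 mL/min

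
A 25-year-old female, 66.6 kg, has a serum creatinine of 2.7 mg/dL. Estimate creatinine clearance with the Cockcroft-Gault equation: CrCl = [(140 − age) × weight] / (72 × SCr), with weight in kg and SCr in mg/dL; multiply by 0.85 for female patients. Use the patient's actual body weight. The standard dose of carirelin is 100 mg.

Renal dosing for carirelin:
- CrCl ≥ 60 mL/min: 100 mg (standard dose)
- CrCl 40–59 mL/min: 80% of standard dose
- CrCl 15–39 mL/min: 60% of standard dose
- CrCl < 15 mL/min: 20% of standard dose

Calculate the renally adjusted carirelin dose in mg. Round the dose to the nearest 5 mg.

60 mg

CrCl = (140 − 25) × 66.6 / (72 × 2.7) × 0.85 = 7659.0 / 194.40 × 0.85 ≈ 33.5 mL/min
CrCl ≈ 33 mL/min → bracket 15–39 mL/min.
60% of 100 mg = 60 mg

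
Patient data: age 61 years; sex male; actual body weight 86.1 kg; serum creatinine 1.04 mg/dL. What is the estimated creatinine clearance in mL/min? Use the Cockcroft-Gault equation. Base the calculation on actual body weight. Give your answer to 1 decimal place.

90.8 mL/min

CrCl = (140 − 61) × 86.1 / (72 × 1.04) = 6801.9 / 74.88 ≈ 90.8 mL/min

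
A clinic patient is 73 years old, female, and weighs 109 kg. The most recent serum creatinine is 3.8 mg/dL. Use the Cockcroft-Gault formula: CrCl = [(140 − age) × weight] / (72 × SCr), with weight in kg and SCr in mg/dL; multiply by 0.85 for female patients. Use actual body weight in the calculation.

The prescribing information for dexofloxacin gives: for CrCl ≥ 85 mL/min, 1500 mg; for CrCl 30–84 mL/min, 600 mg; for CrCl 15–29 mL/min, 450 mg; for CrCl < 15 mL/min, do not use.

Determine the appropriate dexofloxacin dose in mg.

CrCl = (140 − 73) × 109 / (72 × 3.8) × 0.85 = 7303.0 / 273.60 × 0.85 ≈ 22.7 mL/min
CrCl ≈ 23 mL/min → bracket 15–29 mL/min.
Dose for this bracket: 450 mg.

450 mg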